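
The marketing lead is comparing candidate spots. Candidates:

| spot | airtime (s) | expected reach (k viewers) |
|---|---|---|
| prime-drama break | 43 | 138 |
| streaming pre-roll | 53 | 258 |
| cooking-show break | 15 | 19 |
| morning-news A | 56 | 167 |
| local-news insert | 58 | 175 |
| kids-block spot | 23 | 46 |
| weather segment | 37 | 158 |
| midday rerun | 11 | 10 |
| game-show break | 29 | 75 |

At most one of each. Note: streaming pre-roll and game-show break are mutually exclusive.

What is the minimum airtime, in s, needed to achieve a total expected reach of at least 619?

Look for the lowest-airtime combination reaching 619.
streaming pre-roll + morning-news A + kids-block spot + weather segment reaches 629 using 169 s.
Below 169 s the best achievable stays under 619.

169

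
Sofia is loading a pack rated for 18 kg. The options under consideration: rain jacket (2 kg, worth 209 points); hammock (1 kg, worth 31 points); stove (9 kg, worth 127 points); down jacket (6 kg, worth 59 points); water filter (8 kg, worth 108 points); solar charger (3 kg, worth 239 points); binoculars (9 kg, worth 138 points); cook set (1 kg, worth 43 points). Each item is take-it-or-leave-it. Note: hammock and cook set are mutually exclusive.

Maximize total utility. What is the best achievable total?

Best packing: rain jacket + solar charger + binoculars + cook set — 15 kg, 629 total.
No other feasible combination exceeds 629.

629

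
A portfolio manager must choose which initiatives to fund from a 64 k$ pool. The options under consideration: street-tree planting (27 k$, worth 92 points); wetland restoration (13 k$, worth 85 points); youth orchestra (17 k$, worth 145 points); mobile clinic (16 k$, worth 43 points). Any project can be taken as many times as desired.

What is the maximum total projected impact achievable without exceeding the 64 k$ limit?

Best packing: wetland restoration + 3×youth orchestra — 64 k$, 520 total.

520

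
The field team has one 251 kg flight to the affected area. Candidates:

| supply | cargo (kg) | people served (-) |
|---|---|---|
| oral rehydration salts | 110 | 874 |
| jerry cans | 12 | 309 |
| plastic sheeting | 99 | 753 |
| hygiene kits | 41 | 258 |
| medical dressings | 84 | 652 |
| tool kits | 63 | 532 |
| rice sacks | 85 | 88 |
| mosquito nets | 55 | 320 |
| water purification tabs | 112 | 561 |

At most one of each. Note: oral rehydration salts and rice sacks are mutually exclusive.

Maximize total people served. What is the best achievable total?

A density-first pass picks oral rehydration salts + jerry cans + hygiene kits + tool kits — 1973 at 226 kg.
The 63 kg tied up in tool kits is better spent on medical dressings — total rises to 2093 (247 kg).
The spare 4 kg is too small for any remaining supply, and no feasible exchange beats 2093.

2093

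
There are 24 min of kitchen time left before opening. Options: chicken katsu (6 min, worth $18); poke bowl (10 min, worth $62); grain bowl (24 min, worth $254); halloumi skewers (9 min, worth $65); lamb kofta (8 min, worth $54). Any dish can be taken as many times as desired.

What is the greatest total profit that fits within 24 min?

Best packing: grain bowl — 24 min, 254 total.
No other feasible combination exceeds 254.

254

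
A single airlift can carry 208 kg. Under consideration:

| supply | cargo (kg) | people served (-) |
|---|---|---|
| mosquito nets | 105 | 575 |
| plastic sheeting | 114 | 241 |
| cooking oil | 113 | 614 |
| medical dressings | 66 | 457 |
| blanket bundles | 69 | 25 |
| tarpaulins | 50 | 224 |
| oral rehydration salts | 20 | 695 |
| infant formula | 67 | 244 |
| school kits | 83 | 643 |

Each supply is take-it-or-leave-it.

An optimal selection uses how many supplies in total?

The maximum people served within 208 kg is 1913.
One optimal bundle: mosquito nets + oral rehydration salts + school kits (208 kg).
Any selection reaching 1913 contains exactly 3 supplies.

3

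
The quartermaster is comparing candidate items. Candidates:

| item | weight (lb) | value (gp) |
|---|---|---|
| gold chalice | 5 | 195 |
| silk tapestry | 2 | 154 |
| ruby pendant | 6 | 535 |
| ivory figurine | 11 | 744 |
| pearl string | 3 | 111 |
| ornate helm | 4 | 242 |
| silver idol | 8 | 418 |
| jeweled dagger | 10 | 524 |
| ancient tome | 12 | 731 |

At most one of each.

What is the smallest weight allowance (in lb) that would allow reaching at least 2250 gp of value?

33

Look for the lowest-weight combination reaching 2250.
ruby pendant + ivory figurine + ornate helm + ancient tome reaches 2252 using 33 lb.
Any bundle with less than 33 lb falls short of 2250.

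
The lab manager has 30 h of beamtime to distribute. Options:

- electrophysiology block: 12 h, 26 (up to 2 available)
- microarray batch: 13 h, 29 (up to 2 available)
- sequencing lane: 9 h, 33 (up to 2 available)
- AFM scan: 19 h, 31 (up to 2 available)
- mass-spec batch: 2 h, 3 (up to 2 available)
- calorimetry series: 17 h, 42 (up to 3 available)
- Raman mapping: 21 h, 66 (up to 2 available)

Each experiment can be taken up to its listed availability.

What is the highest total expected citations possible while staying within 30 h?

99

Ranking by ratio (expected citations/h): sequencing lane 3.67, Raman mapping 3.14, calorimetry series 2.47, microarray batch 2.23.
A density-first pass picks electrophysiology block + 2×sequencing lane — 92 at 30 h.
Replace electrophysiology block and sequencing lane with Raman mapping: the trade gains 7 net, giving 99 at 30 h.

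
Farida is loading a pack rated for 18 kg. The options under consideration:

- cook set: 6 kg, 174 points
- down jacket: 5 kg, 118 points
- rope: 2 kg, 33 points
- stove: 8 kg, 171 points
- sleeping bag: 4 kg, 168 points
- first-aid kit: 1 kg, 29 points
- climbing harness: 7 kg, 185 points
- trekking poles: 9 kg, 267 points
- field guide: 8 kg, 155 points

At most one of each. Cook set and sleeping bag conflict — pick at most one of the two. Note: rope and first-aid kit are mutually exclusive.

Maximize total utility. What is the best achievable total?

553

Taking down jacket + sleeping bag + trekking poles: 18 kg used, 553 in utility.
The closest alternative, down jacket + rope + sleeping bag + climbing harness, reaches only 504.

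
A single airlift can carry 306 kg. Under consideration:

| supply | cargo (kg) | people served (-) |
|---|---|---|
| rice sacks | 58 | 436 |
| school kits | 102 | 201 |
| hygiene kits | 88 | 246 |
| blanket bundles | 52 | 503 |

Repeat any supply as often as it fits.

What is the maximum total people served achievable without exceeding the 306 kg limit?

2515

5×blanket bundles uses 260 of the 306 kg and totals 2515.
That's the maximum — no swap from here does better than 2515.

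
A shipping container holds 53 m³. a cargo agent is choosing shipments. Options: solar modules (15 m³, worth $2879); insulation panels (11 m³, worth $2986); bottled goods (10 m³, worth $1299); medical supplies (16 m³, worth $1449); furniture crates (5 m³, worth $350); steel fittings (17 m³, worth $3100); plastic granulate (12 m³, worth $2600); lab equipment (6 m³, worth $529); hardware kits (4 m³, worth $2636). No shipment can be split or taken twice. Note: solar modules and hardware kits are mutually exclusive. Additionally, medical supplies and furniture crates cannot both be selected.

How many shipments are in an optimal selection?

5

Optimal total is 11851.
insulation panels + steel fittings + plastic granulate + lab equipment + hardware kits hits 11851 at 50 m³.
Any selection reaching 11851 contains exactly 5 shipments.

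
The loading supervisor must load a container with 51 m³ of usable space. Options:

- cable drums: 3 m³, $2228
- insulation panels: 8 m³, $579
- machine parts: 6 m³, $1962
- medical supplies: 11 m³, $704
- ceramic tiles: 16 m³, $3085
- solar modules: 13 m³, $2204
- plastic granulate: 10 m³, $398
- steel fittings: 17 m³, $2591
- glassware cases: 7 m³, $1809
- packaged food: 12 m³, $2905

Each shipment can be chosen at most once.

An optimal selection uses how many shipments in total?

5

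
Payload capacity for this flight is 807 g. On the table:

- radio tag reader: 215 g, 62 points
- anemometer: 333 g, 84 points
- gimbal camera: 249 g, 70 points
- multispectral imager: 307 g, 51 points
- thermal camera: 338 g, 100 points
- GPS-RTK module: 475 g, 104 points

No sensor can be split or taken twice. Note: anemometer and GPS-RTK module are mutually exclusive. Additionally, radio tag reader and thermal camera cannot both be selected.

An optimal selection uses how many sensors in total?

Optimal total is 216.
For example radio tag reader + anemometer + gimbal camera achieves it, using 797 g.
Every optimal selection uses 3 sensors.

3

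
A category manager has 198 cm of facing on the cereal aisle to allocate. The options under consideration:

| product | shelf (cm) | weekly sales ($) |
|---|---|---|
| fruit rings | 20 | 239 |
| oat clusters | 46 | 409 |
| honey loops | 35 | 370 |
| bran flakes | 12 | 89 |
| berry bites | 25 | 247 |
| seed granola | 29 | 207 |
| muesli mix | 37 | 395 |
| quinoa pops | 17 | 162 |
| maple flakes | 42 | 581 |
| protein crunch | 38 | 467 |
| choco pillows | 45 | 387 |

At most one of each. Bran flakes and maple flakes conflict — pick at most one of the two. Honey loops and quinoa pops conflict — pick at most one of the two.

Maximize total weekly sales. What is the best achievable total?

Best packing: fruit rings + honey loops + berry bites + muesli mix + maple flakes + protein crunch — 197 cm, 2299 total.

2299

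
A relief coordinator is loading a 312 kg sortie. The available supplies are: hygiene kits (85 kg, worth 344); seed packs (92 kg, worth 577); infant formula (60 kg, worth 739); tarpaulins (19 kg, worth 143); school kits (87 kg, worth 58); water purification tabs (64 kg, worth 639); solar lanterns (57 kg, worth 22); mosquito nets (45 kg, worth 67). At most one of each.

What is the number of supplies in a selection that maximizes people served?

4

Optimal total is 2299.
One optimal bundle: hygiene kits + seed packs + infant formula + water purification tabs (301 kg).
Any selection reaching 2299 contains exactly 4 supplies.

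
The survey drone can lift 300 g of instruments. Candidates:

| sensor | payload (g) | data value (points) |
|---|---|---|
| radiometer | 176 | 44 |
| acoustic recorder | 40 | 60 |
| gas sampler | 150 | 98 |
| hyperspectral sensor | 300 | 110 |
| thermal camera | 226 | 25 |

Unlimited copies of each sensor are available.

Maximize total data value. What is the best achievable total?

The ratio ordering already packs tightly: 7×acoustic recorder, 280 g, 420.
No other feasible combination exceeds 420.

420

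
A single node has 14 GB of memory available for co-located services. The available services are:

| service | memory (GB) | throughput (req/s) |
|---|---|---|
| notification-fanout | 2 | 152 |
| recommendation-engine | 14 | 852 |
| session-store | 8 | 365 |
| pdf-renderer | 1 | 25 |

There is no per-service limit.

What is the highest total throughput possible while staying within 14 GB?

1064

Density check — notification-fanout 76.00, recommendation-engine 60.86, session-store 45.62, pdf-renderer 25.00 are the best per GB.
Taking 7×notification-fanout: 14 GB used, 1064 in throughput.
Every other selection either busts 14 GB or fails to beat 1064.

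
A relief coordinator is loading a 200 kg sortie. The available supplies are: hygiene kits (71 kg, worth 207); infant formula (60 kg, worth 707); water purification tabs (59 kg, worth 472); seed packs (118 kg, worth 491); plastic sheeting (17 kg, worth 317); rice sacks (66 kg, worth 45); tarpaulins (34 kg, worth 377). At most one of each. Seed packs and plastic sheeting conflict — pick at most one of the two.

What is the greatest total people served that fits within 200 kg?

1873

Best packing: infant formula + water purification tabs + plastic sheeting + tarpaulins — 170 kg, 1873 total.
Next best is hygiene kits + infant formula + plastic sheeting + tarpaulins at 1608 (182 kg) — short by 265.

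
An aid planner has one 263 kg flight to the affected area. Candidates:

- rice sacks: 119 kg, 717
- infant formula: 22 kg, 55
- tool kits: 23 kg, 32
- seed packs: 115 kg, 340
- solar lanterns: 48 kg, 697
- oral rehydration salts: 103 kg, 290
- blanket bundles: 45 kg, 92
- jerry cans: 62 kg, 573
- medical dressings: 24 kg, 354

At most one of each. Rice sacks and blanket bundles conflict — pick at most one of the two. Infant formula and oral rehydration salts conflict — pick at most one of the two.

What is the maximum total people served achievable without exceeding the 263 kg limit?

Ranking by ratio (people served/kg): medical dressings 14.75, solar lanterns 14.52, jerry cans 9.24.
Taking rice sacks + solar lanterns + jerry cans + medical dressings: 253 kg used, 2341 in people served.

2341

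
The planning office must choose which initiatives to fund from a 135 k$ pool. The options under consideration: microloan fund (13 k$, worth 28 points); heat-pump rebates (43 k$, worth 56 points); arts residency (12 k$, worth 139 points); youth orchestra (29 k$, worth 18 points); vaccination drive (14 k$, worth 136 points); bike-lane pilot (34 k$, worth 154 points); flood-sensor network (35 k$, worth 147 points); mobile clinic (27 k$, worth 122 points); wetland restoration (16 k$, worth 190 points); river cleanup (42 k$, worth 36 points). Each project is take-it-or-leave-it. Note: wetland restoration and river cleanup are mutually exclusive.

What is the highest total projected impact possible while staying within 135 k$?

794

Greedy by ratio would take microloan fund + arts residency + vaccination drive + bike-lane pilot + mobile clinic + wetland restoration: 116 k$ used, total 769.
Replace mobile clinic with flood-sensor network: the trade gains 25 net, giving 794 at 124 k$.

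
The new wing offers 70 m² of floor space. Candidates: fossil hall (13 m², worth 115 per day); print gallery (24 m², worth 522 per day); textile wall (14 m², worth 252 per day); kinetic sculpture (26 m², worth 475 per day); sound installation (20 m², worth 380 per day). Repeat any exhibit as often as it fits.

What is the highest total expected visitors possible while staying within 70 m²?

1424

The ratio ordering already packs tightly: 2×print gallery + sound installation, 68 m², 1424.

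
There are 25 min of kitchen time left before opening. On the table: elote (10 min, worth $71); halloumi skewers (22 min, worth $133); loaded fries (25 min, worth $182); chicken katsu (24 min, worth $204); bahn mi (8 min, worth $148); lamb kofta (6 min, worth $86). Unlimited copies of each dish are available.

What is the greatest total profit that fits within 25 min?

444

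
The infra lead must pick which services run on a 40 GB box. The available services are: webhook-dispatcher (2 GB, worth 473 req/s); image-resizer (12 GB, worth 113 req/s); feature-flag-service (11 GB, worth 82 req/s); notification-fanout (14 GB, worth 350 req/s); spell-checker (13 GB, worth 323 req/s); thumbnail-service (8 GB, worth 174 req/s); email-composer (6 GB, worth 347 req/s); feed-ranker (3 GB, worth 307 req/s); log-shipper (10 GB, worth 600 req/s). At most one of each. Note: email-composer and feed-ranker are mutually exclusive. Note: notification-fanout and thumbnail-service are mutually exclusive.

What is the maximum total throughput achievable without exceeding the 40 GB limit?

Best packing: webhook-dispatcher + spell-checker + thumbnail-service + email-composer + log-shipper — 39 GB, 1917 total.
The closest alternative, webhook-dispatcher + spell-checker + thumbnail-service + feed-ranker + log-shipper, reaches only 1877.

1917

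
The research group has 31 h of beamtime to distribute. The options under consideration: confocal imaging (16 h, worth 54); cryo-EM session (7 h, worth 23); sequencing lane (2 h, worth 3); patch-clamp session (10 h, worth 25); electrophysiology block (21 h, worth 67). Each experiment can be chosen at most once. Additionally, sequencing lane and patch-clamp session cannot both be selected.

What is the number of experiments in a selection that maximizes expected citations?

3

Optimal total is 93.
One optimal bundle: cryo-EM session + sequencing lane + electrophysiology block (30 h).
Every optimal selection uses 3 experiments.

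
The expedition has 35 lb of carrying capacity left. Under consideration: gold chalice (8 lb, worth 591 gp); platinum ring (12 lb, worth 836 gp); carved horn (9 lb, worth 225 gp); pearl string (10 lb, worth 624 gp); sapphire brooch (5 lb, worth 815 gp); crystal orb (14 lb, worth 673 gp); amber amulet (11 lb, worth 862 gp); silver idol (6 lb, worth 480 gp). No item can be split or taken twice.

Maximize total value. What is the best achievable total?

2993

Ranking by ratio (value/lb): sapphire brooch 163.00, silver idol 80.00, amber amulet 78.36, gold chalice 73.88.
Taking the top-ratio items first gives gold chalice + sapphire brooch + amber amulet + silver idol for 2748 (30 lb).
Replace gold chalice with platinum ring: the trade gains 245 net, giving 2993 at 34 lb.
No other feasible combination exceeds 2993.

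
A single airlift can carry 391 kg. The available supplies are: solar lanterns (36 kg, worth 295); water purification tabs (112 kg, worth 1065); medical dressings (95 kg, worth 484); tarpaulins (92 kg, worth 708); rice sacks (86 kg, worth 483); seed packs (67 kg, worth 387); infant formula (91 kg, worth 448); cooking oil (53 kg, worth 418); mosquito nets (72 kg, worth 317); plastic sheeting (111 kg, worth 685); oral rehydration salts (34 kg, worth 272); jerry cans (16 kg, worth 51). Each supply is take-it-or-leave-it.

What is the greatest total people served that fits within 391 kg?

3025

A density-first pass picks solar lanterns + water purification tabs + tarpaulins + cooking oil + oral rehydration salts + jerry cans — 2809 at 343 kg.
Dropping cooking oil and jerry cans frees 69 kg; slotting in plastic sheeting (111 kg) lifts the total to 3025 at 385 kg.
No other feasible combination exceeds 3025.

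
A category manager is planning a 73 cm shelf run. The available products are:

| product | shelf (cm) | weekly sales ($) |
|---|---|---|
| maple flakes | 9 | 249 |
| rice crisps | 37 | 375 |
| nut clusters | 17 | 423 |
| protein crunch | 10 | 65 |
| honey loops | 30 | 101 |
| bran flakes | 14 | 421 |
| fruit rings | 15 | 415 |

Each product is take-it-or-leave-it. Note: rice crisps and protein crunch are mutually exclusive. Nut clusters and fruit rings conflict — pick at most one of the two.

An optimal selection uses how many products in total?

3

Optimal total is 1219.
rice crisps + nut clusters + bran flakes hits 1219 at 68 cm.
Any selection reaching 1219 contains exactly 3 products.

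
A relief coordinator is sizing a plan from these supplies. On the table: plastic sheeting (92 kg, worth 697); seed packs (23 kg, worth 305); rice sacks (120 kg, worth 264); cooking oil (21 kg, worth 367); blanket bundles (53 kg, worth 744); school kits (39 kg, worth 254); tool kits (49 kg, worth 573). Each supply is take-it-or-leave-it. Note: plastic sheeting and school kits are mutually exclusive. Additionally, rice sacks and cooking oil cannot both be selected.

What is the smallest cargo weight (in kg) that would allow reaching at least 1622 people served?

123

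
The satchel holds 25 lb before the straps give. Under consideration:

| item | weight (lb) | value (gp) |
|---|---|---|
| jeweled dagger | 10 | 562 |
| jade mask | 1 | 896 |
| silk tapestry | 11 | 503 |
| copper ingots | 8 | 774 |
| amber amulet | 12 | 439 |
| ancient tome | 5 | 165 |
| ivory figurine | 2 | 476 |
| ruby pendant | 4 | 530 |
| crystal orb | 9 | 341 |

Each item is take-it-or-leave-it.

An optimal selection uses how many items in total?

5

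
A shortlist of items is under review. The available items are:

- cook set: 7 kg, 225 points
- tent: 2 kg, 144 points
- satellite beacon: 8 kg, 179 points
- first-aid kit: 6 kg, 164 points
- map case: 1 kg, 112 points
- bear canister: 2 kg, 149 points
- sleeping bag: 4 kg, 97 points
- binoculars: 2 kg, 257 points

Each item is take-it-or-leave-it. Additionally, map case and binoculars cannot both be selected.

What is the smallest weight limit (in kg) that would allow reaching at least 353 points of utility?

Minimise kg subject to total utility ≥ 353.
tent + binoculars: 401 utility at 4 kg.
No combination under 4 kg hits 353.

4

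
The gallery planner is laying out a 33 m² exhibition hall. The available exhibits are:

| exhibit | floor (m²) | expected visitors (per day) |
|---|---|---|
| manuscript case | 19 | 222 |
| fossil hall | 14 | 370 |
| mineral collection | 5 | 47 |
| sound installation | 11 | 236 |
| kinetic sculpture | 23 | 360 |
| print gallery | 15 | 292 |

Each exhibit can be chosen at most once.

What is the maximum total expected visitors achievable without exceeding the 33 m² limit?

Taking the top-ratio exhibits first gives fossil hall + mineral collection + sound installation for 653 (30 m²).
Replace mineral collection and sound installation with print gallery: the trade gains 9 net, giving 662 at 29 m².
Runner-up fossil hall + mineral collection + sound installation tops out at 653.

662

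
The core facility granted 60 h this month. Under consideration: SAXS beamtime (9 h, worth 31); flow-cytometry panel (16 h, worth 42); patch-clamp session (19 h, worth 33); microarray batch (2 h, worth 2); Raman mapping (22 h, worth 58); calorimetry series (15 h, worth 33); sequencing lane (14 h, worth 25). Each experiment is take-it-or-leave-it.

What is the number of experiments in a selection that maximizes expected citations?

The maximum expected citations within 60 h is 147.
One optimal bundle: SAXS beamtime + Raman mapping + calorimetry series + sequencing lane (60 h).
All optima have 4 experiments.

4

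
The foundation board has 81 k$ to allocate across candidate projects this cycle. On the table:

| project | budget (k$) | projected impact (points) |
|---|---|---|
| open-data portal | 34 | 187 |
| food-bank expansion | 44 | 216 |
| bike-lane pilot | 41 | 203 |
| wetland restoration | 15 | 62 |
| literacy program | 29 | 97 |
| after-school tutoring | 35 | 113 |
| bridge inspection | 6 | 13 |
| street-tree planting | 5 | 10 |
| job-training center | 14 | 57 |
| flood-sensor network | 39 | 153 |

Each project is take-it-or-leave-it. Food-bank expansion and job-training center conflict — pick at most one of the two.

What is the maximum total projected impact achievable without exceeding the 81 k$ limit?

403

Open-data portal + food-bank expansion uses 78 of the 81 k$ and totals 403.
The spare 3 k$ is too small for any remaining project, and no feasible exchange beats 403.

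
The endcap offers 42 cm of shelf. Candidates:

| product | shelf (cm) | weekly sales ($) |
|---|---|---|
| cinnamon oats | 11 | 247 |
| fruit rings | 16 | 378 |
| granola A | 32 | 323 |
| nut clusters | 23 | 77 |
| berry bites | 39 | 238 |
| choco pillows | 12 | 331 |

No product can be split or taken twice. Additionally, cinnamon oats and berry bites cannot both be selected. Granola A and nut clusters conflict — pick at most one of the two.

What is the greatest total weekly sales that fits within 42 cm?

956

Density check — choco pillows 27.58, fruit rings 23.62, cinnamon oats 22.45 are the best per cm.
Cinnamon oats + fruit rings + choco pillows uses 39 of the 42 cm and totals 956.
The closest alternative, fruit rings + choco pillows, reaches only 709.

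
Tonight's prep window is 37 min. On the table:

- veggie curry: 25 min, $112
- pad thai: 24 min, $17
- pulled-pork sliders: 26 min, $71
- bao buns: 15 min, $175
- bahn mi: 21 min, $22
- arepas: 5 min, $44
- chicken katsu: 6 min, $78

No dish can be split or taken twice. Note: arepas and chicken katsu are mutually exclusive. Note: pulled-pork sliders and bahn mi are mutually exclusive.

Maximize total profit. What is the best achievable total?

Bao buns + chicken katsu uses 21 of the 37 min and totals 253.

253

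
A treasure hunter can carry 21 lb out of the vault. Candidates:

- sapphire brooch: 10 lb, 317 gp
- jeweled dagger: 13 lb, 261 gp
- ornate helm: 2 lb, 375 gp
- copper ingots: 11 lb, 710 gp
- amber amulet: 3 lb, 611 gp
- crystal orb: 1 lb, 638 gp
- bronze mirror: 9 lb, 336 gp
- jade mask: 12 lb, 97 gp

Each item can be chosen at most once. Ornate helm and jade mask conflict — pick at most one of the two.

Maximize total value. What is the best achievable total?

Density check — crystal orb 638.00, amber amulet 203.67, ornate helm 187.50 are the best per lb.
Taking ornate helm + copper ingots + amber amulet + crystal orb: 17 lb used, 2334 in value.
Nothing else feasible within 21 lb beats 2334.

2334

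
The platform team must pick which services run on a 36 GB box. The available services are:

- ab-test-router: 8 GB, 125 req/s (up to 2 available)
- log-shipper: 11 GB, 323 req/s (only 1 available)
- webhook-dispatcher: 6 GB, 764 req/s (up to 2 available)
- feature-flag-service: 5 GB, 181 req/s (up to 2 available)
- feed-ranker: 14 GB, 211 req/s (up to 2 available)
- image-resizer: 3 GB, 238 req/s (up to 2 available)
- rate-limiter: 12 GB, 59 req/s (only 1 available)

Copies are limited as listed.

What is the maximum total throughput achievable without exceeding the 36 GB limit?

2508

Greedy by ratio would take ab-test-router + 2×webhook-dispatcher + 2×feature-flag-service + 2×image-resizer: 36 GB used, total 2491.
Dropping ab-test-router and feature-flag-service frees 13 GB; slotting in log-shipper (11 GB) lifts the total to 2508 at 34 GB.
The spare 2 GB is too small for any remaining service, and no exchange beats 2508.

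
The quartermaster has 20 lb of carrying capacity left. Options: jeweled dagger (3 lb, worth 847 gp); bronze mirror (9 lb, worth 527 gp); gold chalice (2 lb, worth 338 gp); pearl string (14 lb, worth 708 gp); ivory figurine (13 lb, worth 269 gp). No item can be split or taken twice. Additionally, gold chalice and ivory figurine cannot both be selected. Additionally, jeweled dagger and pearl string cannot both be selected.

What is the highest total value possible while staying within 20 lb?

Density check — jeweled dagger 282.33, gold chalice 169.00, bronze mirror 58.56 are the best per lb.
The ratio ordering already packs tightly: jeweled dagger + bronze mirror + gold chalice, 14 lb, 1712.

1712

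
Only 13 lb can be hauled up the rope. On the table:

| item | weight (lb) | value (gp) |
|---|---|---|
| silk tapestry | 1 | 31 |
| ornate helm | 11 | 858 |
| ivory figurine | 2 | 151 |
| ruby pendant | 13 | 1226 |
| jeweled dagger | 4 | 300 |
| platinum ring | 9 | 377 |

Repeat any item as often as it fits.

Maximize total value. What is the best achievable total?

1226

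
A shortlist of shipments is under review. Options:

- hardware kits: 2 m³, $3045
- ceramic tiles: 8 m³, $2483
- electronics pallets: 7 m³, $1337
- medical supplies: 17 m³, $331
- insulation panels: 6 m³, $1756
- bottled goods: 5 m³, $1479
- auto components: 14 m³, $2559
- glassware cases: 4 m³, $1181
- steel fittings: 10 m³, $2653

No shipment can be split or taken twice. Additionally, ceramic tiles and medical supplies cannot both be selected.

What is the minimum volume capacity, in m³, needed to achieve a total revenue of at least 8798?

Look for the lowest-volume combination reaching 8798.
hardware kits + insulation panels + bottled goods + steel fittings: 8933 revenue at 23 m³.
Any bundle with less than 23 m³ falls short of 8798.

23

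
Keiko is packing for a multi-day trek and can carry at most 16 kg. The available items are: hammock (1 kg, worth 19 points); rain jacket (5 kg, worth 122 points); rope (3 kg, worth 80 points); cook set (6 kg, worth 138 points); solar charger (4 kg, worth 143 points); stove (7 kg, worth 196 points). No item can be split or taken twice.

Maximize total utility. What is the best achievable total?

Filling by ratio: hammock + rope + solar charger + stove for 438, with 1 kg left unused.
Dropping hammock and rope frees 4 kg; slotting in rain jacket (5 kg) lifts the total to 461 at 16 kg.
Next best is hammock + rope + solar charger + stove at 438 (15 kg) — short by 23.

461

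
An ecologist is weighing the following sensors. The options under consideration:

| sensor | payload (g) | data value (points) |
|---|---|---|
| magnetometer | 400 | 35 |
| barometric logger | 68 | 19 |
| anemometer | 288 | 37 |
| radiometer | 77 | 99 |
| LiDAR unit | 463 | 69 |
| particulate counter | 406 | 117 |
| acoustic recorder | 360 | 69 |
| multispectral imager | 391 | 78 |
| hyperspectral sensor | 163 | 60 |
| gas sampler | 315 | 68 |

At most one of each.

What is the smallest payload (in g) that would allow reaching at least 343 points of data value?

Need the lightest bundle worth ≥ 343.
Taking radiometer + particulate counter + hyperspectral sensor + gas sampler gives 344 (≥ 343) for 961 g.
Any bundle with less than 961 g falls short of 343.

961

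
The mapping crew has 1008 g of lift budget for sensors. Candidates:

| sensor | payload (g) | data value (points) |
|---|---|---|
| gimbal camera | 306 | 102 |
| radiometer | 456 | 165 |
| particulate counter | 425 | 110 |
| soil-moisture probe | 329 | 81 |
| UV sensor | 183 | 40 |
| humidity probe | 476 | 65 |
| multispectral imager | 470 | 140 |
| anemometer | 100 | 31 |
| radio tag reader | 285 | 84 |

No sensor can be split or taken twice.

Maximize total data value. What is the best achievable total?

307

Taking the top-ratio sensors first gives gimbal camera + radiometer + anemometer for 298 (862 g).
Replace anemometer with UV sensor: the trade gains 9 net, giving 307 at 945 g.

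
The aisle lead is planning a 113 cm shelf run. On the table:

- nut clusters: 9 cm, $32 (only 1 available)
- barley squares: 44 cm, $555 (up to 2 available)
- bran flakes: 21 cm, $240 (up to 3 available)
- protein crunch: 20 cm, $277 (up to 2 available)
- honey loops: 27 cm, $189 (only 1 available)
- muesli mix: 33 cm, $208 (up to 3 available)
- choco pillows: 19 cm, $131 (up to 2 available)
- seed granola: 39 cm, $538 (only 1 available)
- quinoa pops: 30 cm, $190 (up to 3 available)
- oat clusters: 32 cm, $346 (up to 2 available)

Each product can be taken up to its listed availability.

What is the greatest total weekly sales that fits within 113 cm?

The ratio heuristic lands on nut clusters + bran flakes + 2×protein crunch + seed granola (1364) but leaves 4 cm idle.
Replace nut clusters and bran flakes with oat clusters: the trade gains 74 net, giving 1438 at 111 cm.
Nothing else within 113 cm beats 1438.

1438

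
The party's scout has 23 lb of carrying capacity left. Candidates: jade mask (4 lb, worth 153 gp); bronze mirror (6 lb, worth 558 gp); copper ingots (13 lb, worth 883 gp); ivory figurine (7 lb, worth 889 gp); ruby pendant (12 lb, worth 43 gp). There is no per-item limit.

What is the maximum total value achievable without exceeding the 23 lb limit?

By value per lb: ivory figurine 127.00, bronze mirror 93.00, copper ingots 67.92, jade mask 38.25 lead.
The ratio ordering already packs tightly: 3×ivory figurine, 21 lb, 2667.
Every other selection either busts 23 lb or fails to beat 2667.

2667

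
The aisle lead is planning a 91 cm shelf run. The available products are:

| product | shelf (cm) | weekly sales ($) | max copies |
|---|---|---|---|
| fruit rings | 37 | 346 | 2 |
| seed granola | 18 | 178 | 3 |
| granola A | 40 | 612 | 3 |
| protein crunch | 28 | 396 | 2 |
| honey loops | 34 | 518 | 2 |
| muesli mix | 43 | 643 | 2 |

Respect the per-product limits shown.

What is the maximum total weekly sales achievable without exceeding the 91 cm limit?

Taking the top-ratio products first gives 2×granola A for 1224 (80 cm).
Replace 2×granola A with 2×protein crunch + honey loops: the trade gains 86 net, giving 1310 at 90 cm.
No other feasible combination exceeds 1310.

1310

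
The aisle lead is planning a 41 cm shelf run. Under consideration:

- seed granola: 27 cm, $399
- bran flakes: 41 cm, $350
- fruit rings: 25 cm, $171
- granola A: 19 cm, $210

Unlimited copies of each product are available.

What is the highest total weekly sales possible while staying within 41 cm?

420

The ratio heuristic lands on seed granola (399) but leaves 14 cm idle.
The 27 cm tied up in seed granola is better spent on 2×granola A — total rises to 420 (38 cm).
That's the maximum — no swap from here does better than 420.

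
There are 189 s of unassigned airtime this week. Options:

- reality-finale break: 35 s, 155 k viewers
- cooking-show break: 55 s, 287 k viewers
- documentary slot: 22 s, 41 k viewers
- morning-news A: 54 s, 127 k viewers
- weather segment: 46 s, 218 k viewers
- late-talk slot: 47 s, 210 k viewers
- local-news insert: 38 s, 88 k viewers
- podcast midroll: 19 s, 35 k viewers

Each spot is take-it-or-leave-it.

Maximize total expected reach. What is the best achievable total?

Ranking by ratio (expected reach/s): cooking-show break 5.22, weather segment 4.74, late-talk slot 4.47.
Reality-finale break + cooking-show break + weather segment + late-talk slot uses 183 of the 189 s and totals 870.

870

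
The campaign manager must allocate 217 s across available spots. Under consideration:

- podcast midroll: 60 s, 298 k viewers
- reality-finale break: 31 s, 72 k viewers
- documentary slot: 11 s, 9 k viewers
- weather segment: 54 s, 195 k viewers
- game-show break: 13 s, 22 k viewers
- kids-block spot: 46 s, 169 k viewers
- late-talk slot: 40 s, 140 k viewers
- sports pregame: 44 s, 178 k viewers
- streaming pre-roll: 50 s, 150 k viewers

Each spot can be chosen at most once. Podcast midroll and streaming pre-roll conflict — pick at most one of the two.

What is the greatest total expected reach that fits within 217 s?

862

By expected reach per s: podcast midroll 4.97, sports pregame 4.05, kids-block spot 3.67, weather segment 3.61 lead.
Best packing: podcast midroll + weather segment + game-show break + kids-block spot + sports pregame — 217 s, 862 total.
An exhaustive check of the 512 subsets confirms 862.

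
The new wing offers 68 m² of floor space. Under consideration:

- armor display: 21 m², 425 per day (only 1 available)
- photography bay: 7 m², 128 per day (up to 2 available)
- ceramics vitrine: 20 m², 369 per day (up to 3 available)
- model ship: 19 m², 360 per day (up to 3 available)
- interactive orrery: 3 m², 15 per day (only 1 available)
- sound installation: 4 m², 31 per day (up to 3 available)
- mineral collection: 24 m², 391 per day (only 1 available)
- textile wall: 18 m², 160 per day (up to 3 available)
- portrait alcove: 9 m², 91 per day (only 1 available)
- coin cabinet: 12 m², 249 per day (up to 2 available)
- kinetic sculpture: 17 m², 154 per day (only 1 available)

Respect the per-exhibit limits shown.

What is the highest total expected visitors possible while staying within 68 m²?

1314

Taking armor display + model ship + sound installation + 2×coin cabinet: 68 m² used, 1314 in expected visitors.
Nothing else within 68 m² beats 1314.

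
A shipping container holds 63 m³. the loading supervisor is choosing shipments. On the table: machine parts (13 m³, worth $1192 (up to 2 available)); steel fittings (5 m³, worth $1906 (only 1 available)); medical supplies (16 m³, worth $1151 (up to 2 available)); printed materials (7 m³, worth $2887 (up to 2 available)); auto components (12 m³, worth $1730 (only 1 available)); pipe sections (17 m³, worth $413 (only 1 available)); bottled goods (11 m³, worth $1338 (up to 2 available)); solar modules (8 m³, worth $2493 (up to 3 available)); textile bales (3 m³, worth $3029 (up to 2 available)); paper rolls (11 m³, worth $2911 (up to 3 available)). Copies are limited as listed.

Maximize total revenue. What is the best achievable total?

Ranking by ratio (revenue/m³): textile bales 1009.67, printed materials 412.43, steel fittings 381.20, solar modules 311.62.
Filling by ratio: steel fittings + 2×printed materials + 3×solar modules + 2×textile bales + paper rolls for 24128, with 3 m³ left unused.
Replace solar modules with paper rolls: the trade gains 418 net, giving 24546 at 63 m³.
Every other selection either busts 63 m³ or exceeds an availability limit or fails to beat 24546.

24546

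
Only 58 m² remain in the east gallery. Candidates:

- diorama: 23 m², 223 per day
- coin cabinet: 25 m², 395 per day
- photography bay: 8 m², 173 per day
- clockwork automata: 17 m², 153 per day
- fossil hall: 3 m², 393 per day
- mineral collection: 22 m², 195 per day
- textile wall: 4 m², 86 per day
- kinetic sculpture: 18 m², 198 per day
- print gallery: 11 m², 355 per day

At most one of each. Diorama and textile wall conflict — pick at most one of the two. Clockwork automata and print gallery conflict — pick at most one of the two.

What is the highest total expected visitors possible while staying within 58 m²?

1402

Ranking by ratio (expected visitors/m²): fossil hall 131.00, print gallery 32.27, photography bay 21.62.
The ratio ordering already packs tightly: coin cabinet + photography bay + fossil hall + textile wall + print gallery, 51 m², 1402.
Runner-up coin cabinet + fossil hall + kinetic sculpture + print gallery tops out at 1341.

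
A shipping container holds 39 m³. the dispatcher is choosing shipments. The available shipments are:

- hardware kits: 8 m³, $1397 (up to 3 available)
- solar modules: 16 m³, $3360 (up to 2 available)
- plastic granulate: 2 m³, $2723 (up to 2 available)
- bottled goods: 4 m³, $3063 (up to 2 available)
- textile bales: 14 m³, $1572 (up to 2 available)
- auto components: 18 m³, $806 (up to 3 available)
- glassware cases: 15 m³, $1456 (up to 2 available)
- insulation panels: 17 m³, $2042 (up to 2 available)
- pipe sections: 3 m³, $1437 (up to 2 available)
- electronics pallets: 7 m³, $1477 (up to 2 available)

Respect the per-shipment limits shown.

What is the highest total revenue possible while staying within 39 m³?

Ranking by ratio (revenue/m³): plastic granulate 1361.50, bottled goods 765.75, pipe sections 479.00, electronics pallets 211.00.
Greedy by ratio would take 2×plastic granulate + 2×bottled goods + 2×pipe sections + 2×electronics pallets: 32 m³ used, total 17400.
Dropping pipe sections and electronics pallets frees 10 m³; slotting in solar modules (16 m³) lifts the total to 17846 at 38 m³.
The spare 1 m³ is too small for any remaining shipment, and no exchange beats 17846.

17846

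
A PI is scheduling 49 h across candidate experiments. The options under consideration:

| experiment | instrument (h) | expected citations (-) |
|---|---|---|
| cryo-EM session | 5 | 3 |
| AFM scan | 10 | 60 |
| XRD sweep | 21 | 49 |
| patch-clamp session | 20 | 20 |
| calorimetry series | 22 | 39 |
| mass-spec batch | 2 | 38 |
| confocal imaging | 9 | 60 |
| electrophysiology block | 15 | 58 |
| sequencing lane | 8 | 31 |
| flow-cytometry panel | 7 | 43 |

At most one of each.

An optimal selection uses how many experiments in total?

6

Best achievable expected citations is 262.
For example cryo-EM session + AFM scan + mass-spec batch + confocal imaging + electrophysiology block + flow-cytometry panel achieves it, using 48 h.
Every optimal selection uses 6 experiments.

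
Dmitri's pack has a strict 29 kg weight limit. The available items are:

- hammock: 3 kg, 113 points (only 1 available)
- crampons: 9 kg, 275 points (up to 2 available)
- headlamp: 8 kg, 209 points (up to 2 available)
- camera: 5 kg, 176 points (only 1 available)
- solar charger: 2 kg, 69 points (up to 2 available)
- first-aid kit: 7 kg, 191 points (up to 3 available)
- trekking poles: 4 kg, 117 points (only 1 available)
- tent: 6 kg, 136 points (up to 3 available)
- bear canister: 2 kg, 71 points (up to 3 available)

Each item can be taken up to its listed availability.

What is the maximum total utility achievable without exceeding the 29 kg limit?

Ranking by ratio (utility/kg): hammock 37.67, bear canister 35.50, camera 35.20.
Filling by ratio: hammock + crampons + camera + 2×solar charger + 3×bear canister for 915, with 2 kg left unused.
The 2 kg tied up in solar charger is better spent on trekking poles — total rises to 963 (29 kg).

963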